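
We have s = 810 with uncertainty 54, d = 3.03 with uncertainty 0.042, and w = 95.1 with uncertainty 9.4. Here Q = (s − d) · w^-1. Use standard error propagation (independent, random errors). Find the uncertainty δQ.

1.01

Let u = s − d = 807. δu = √(δs² + δd²) = √(2920 + 0.00176) = 54.0, so δu/u = 0.0669.
Q is then a monomial in u, w:
δQ/Q = √((δu/u)² + (-1·δw/w)²) = √(0.00448 + 0.00977) = 0.119
Q = 8.49, so δQ = 0.119 × 8.49 = 1.01.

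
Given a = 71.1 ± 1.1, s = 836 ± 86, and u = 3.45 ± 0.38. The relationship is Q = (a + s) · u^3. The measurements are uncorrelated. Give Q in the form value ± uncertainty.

37200 ± 12800

Let w = a + s = 907. δw = √(δa² + δs²) = √(1.21 + 7400) = 86.0, so δw/w = 0.0948.
Q is then a monomial in w, u:
δQ/Q = √((δw/w)² + (3·δu/u)²) = √(0.00899 + 0.109) = 0.344
Q = 37200, so δQ = 0.344 × 37200 = 12800.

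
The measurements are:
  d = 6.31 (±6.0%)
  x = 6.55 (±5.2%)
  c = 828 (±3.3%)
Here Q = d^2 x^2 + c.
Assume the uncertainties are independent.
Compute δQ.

273

Let p = d^2·x^2 = 1710. δp/p = √((2·δd/d)² + (2·δx/x)²) = √(0.0144 + 0.0108) = 0.159, so δp = 271.
Q = p + c: δQ = √(δp² + δc²) = √(73600 + 747) = 273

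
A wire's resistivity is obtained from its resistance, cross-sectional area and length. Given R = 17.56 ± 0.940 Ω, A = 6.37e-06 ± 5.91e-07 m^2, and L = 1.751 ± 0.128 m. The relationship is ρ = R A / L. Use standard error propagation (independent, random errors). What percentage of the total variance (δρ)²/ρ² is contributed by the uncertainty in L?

31.8%

(δρ/ρ)² = (1·δR/R)² + (1·δA/A)² + (-1·δL/L)²
  R term: (1×0.0535)² = 0.00287
  A term: (1×0.0928)² = 0.00861
  L term: (-1×0.0731)² = 0.00534
Total = 0.0168. Share from L = 0.00534/0.0168 = 0.318.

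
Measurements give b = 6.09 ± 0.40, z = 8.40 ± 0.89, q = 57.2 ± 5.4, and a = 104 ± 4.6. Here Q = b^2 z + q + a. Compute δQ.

Let p = b^2·z = 312. δp/p = √((2·δb/b)² + (1·δz/z)²) = √(0.0173 + 0.0112) = 0.169, so δp = 52.6.
Q = p + q + a: δQ = √(δp² + δq² + δa²) = √(2760 + 29.2 + 21.2) = 53.1

53.1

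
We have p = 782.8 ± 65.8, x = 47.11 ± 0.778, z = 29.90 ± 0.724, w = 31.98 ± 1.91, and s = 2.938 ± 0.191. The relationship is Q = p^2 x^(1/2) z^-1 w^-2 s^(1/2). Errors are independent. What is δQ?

49.6

Each factor contributes (exponent × relative error)² to (δQ/Q)²:
  (2·δp/p)² = (2×0.0841)² = 0.0283;  (½·δx/x)² = (0.5×0.0165)² = 6.82e-05;  (-1·δz/z)² = (-1×0.0242)² = 0.000586;  (-2·δw/w)² = (-2×0.0597)² = 0.0143;  (½·δs/s)² = (0.5×0.0650)² = 0.00106
δQ/Q = √(0.0442) = 0.210
Q = 235.8, so δQ = 0.210 × 235.8 = 49.6.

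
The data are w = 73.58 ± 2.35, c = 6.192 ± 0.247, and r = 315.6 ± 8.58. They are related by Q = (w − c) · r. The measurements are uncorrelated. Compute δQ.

944

Let u = w − c = 67.39. δu = √(δw² + δc²) = √(5.52 + 0.0610) = 2.36, so δu/u = 0.0351.
Q is then a monomial in u, r:
δQ/Q = √((δu/u)² + (1·δr/r)²) = √(0.00123 + 0.000739) = 0.0444
Q = 21270, so δQ = 0.0444 × 21270 = 944.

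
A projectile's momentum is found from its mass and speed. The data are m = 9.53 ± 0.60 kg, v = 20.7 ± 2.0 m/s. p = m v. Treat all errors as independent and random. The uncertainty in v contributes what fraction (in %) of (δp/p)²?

(δp/p)² = (1·δm/m)² + (1·δv/v)²
  m term: (1×0.0630)² = 0.00396
  v term: (1×0.0966)² = 0.00934
Total = 0.0133. Share from v = 0.00934/0.0133 = 0.702.

70.2%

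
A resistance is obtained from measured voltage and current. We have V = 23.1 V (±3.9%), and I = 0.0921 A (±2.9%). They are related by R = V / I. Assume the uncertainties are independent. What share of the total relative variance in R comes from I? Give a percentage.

(δR/R)² = (1·δV/V)² + (-1·δI/I)²
  V term: (1×0.0390)² = 0.00152
  I term: (-1×0.0290)² = 0.000841
Total = 0.00236. Share from I = 0.000841/0.00236 = 0.356.

35.6%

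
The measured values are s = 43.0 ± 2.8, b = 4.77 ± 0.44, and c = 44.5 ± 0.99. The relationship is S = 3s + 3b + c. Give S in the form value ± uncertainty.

Sums and differences: (δS)² = Σ (cᵢ δxᵢ)².
  (3·δs)² = 70.6;  (3·δb)² = 1.74;  (δc)² = 0.980
δS = √(73.3) = 8.56
S = 188.

188 ± 8.56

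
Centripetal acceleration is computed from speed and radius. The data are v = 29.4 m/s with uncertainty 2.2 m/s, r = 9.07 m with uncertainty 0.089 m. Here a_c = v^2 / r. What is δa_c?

Products/powers → add relative errors in quadrature, weighted by exponent:
  (2·δv/v)² = (2×0.0748)² = 0.0224;  (-1·δr/r)² = (-1×0.00981)² = 9.63e-05
δa_c/a_c = √(0.0225) = 0.150
a_c = 95.3 m/s^2, so δa_c = 0.150 × 95.3 = 14.3 m/s^2.

14.3 m/s^2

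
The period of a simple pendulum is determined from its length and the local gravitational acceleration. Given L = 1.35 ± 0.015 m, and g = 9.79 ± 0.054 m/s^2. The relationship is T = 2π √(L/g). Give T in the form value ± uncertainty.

2.33 ± 0.0145 s

Since T is a product/quotient, work with relative uncertainties:
  (½·δL/L)² = (0.5×0.0111)² = 3.09e-05;  (−½·δg/g)² = (-0.5×0.00552)² = 7.61e-06
δT/T = √(3.85e-05) = 0.00620
T = 2.33 s, so δT = 0.00620 × 2.33 = 0.0145 s.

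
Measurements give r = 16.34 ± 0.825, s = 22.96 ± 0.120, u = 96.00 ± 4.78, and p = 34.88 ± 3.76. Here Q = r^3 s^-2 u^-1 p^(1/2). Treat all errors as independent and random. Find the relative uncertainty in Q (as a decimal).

0.169

Relative error in a monomial: (δQ/Q)² = Σ (nᵢ · δxᵢ/xᵢ)².
  (3·δr/r)² = (3×0.0505)² = 0.0229;  (-2·δs/s)² = (-2×0.00523)² = 0.000109;  (-1·δu/u)² = (-1×0.0498)² = 0.00248;  (½·δp/p)² = (0.5×0.108)² = 0.00291
δQ/Q = √(0.0284) = 0.169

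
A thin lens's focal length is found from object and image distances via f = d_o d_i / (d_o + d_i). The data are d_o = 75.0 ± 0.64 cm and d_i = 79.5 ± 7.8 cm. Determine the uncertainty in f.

1.85 cm

∂f/∂d_o = (d_i/(d_o+d_i))² = 0.265;  ∂f/∂d_i = (d_o/(d_o+d_i))² = 0.236
δf = √((∂f/∂d_o · δd_o)² + (∂f/∂d_i · δd_i)²) = √(0.0287 + 3.38) = 1.85 cm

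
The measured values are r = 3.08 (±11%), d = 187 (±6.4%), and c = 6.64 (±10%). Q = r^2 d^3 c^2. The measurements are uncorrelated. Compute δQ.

For a monomial Q ∝ r^2, d^3, c^2, fractional errors add in quadrature:
  (2·δr/r)² = (2×0.110)² = 0.0484;  (3·δd/d)² = (3×0.0640)² = 0.0369;  (2·δc/c)² = (2×0.100)² = 0.0400
δQ/Q = √(0.125) = 0.354
Q = 2.74e+09, so δQ = 0.354 × 2.74e+09 = 9.68e+08.

9.68e+08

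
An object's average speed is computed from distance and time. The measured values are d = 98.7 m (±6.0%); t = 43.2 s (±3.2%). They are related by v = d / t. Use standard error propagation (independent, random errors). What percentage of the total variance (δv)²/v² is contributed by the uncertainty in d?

77.9%

(δv/v)² = (1·δd/d)² + (-1·δt/t)²
  d term: (1×0.0600)² = 0.00360
  t term: (-1×0.0320)² = 0.00102
Total = 0.00462. Share from d = 0.00360/0.00462 = 0.779.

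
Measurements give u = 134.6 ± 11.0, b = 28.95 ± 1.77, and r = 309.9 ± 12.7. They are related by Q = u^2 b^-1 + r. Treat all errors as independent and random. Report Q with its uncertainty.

935.7 ± 110

Let p = u^2·b^-1 = 625.8. δp/p = √((2·δu/u)² + (-1·δb/b)²) = √(0.0267 + 0.00374) = 0.175, so δp = 109.
Q = p + r: δQ = √(δp² + δr²) = √(11900 + 161) = 110
Q = 935.7.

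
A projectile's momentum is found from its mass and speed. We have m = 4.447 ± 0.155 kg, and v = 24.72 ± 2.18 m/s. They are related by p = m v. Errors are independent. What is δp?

Products/powers → add relative errors in quadrature, weighted by exponent:
  (1·δm/m)² = (1×0.0349)² = 0.00121;  (1·δv/v)² = (1×0.0882)² = 0.00778
δp/p = √(0.00899) = 0.0948
p = 109.9 kg·m/s, so δp = 0.0948 × 109.9 = 10.4 kg·m/s.

10.4 kg·m/s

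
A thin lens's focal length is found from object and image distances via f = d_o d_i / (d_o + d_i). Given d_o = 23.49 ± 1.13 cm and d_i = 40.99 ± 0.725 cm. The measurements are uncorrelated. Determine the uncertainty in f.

∂f/∂d_o = (d_i/(d_o+d_i))² = 0.404;  ∂f/∂d_i = (d_o/(d_o+d_i))² = 0.133
δf = √((∂f/∂d_o · δd_o)² + (∂f/∂d_i · δd_i)²) = √(0.209 + 0.00926) = 0.467 cm

0.467 cm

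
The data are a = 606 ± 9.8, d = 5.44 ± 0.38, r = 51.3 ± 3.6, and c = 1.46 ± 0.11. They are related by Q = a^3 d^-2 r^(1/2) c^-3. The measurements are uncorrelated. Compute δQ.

4.71e+06

For a monomial Q ∝ a^3, d^-2, r^(1/2), c^-3, fractional errors add in quadrature:
  (3·δa/a)² = (3×0.0162)² = 0.00235;  (-2·δd/d)² = (-2×0.0699)² = 0.0195;  (½·δr/r)² = (0.5×0.0702)² = 0.00123;  (-3·δc/c)² = (-3×0.0753)² = 0.0511
δQ/Q = √(0.0742) = 0.272
Q = 1.73e+07, so δQ = 0.272 × 1.73e+07 = 4.71e+06.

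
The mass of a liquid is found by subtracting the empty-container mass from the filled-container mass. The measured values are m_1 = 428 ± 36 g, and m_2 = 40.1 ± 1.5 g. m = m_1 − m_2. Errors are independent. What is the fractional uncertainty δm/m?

0.0929

m is a linear combination, so absolute uncertainties add in quadrature:
  (δm_1)² = 1300;  (δm_2)² = 2.25
δm = √(1300) = 36.0 g
m = 388 g, so δm/m = 36.0/388 = 0.0929.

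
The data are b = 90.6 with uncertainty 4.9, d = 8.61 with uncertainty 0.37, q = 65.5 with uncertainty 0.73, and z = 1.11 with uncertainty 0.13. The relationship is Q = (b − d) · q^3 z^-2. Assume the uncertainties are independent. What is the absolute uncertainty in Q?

Let u = b − d = 82.0. δu = √(δb² + δd²) = √(24.0 + 0.137) = 4.91, so δu/u = 0.0599.
Q is then a monomial in u, q, z:
δQ/Q = √((δu/u)² + (3·δq/q)² + (-2·δz/z)²) = √(0.00359 + 0.00112 + 0.0549) = 0.244
Q = 1.87e+07, so δQ = 0.244 × 1.87e+07 = 4.56e+06.

4.56e+06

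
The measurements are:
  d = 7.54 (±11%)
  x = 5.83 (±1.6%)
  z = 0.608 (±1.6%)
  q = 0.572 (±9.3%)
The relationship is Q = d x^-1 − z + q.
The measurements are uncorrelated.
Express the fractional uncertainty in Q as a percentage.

Let p = d·x^-1 = 1.29. δp/p = √((1·δd/d)² + (-1·δx/x)²) = √(0.0121 + 0.000256) = 0.111, so δp = 0.144.
Q = p − z + q: δQ = √(δp² + δz² + δq²) = √(0.0207 + 9.46e-05 + 0.00283) = 0.154
Q = 1.26, so δQ/Q = 0.154/1.26 = 0.122.

12.2%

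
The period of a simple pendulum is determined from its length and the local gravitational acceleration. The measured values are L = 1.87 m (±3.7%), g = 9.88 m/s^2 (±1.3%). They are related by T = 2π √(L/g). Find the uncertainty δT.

0.0536 s

Since T is a product/quotient, work with relative uncertainties:
  (½·δL/L)² = (0.5×0.0370)² = 0.000342;  (−½·δg/g)² = (-0.5×0.0130)² = 4.23e-05
δT/T = √(0.000385) = 0.0196
T = 2.73 s, so δT = 0.0196 × 2.73 = 0.0536 s.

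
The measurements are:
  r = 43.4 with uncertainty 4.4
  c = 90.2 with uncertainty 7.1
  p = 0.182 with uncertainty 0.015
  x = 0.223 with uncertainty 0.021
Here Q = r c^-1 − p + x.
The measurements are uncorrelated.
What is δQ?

0.0669

Let w = r·c^-1 = 0.481. δw/w = √((1·δr/r)² + (-1·δc/c)²) = √(0.0103 + 0.00620) = 0.128, so δw = 0.0618.
Q = w − p + x: δQ = √(δw² + δp² + δx²) = √(0.00381 + 0.000225 + 0.000441) = 0.0669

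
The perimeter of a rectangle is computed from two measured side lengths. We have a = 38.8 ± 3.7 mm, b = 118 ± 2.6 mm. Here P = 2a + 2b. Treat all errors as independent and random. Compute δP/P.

0.0288

Absolute uncertainties add in quadrature for a linear combination:
  (2·δa)² = 54.8;  (2·δb)² = 27.0
δP = √(81.8) = 9.04 mm
P = 314 mm, so δP/P = 9.04/314 = 0.0288.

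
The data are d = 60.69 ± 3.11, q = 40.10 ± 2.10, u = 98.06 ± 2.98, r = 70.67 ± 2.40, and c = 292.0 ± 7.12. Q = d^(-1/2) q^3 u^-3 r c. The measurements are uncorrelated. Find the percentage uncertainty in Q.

18.8%

Relative error in a monomial: (δQ/Q)² = Σ (nᵢ · δxᵢ/xᵢ)².
  (−½·δd/d)² = (-0.5×0.0512)² = 0.000656;  (3·δq/q)² = (3×0.0524)² = 0.0247;  (-3·δu/u)² = (-3×0.0304)² = 0.00831;  (1·δr/r)² = (1×0.0340)² = 0.00115;  (1·δc/c)² = (1×0.0244)² = 0.000595
δQ/Q = √(0.0354) = 0.188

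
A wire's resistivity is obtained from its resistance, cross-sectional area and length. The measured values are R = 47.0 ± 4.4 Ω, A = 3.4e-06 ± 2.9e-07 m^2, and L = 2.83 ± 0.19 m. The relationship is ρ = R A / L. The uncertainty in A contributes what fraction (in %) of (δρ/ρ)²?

(δρ/ρ)² = (1·δR/R)² + (1·δA/A)² + (-1·δL/L)²
  R term: (1×0.0936)² = 0.00876
  A term: (1×0.0853)² = 0.00728
  L term: (-1×0.0671)² = 0.00451
Total = 0.0205. Share from A = 0.00728/0.0205 = 0.354.

35.4%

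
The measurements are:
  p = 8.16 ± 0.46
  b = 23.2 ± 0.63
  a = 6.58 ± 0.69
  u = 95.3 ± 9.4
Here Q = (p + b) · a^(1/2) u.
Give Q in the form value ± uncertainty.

Let w = p + b = 31.4. δw = √(δp² + δb²) = √(0.212 + 0.397) = 0.780, so δw/w = 0.0249.
Q is then a monomial in w, a, u:
δQ/Q = √((δw/w)² + (½·δa/a)² + (1·δu/u)²) = √(0.000619 + 0.00275 + 0.00973) = 0.114
Q = 7670, so δQ = 0.114 × 7670 = 877.

7670 ± 877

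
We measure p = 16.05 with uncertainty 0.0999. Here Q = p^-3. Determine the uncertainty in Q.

4.52e-06

Q is a product of powers, so relative uncertainties combine in quadrature:
  (-3·δp/p)² = (-3×0.00622)² = 0.000349
δQ/Q = √(0.000349) = 0.0187
Q = 0.0002419, so δQ = 0.0187 × 0.0002419 = 4.52e-06.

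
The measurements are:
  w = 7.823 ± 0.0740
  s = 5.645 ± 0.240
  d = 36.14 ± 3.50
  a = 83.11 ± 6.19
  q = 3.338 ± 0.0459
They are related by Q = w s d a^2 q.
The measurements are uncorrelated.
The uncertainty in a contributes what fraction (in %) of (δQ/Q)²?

65.9%

(δQ/Q)² = (1·δw/w)² + (1·δs/s)² + (1·δd/d)² + (2·δa/a)² + (1·δq/q)²
  w term: (1×0.00946)² = 8.95e-05
  s term: (1×0.0425)² = 0.00181
  d term: (1×0.0968)² = 0.00938
  a term: (2×0.0745)² = 0.0222
  q term: (1×0.0138)² = 0.000189
Total = 0.0337. Share from a = 0.0222/0.0337 = 0.659.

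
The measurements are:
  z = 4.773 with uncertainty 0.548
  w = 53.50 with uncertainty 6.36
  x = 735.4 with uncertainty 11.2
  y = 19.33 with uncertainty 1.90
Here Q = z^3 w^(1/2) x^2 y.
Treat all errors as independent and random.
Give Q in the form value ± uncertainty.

(8.314 ± 3.03) × 10^9

For a monomial Q ∝ z^3, w^(1/2), x^2, y, fractional errors add in quadrature:
  (3·δz/z)² = (3×0.115)² = 0.119;  (½·δw/w)² = (0.5×0.119)² = 0.00353;  (2·δx/x)² = (2×0.0152)² = 0.000928;  (1·δy/y)² = (1×0.0983)² = 0.00966
δQ/Q = √(0.133) = 0.364
Q = 8.314e+09, so δQ = 0.364 × 8.314e+09 = 3.03e+09.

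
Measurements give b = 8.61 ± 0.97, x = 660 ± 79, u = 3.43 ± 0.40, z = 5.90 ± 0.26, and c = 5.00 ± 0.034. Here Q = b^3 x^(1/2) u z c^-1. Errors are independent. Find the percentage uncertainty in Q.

36.5%

For a monomial Q ∝ b^3, x^(1/2), u, z, c^-1, fractional errors add in quadrature:
  (3·δb/b)² = (3×0.113)² = 0.114;  (½·δx/x)² = (0.5×0.120)² = 0.00358;  (1·δu/u)² = (1×0.117)² = 0.0136;  (1·δz/z)² = (1×0.0441)² = 0.00194;  (-1·δc/c)² = (-1×0.00680)² = 4.62e-05
δQ/Q = √(0.133) = 0.365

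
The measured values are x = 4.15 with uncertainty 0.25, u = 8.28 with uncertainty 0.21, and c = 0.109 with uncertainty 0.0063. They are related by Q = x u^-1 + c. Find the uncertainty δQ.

Let p = x·u^-1 = 0.501. δp/p = √((1·δx/x)² + (-1·δu/u)²) = √(0.00363 + 0.000643) = 0.0654, so δp = 0.0328.
Q = p + c: δQ = √(δp² + δc²) = √(0.00107 + 3.97e-05) = 0.0334

0.0334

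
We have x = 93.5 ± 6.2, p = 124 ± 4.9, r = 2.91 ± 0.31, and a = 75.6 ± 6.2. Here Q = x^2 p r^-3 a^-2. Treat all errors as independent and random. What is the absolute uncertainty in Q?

2.96

Each factor contributes (exponent × relative error)² to (δQ/Q)²:
  (2·δx/x)² = (2×0.0663)² = 0.0176;  (1·δp/p)² = (1×0.0395)² = 0.00156;  (-3·δr/r)² = (-3×0.107)² = 0.102;  (-2·δa/a)² = (-2×0.0820)² = 0.0269
δQ/Q = √(0.148) = 0.385
Q = 7.70, so δQ = 0.385 × 7.70 = 2.96.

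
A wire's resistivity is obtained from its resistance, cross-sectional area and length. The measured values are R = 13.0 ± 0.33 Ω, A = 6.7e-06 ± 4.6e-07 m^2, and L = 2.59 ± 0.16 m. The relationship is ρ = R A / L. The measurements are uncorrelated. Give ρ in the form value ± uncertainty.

(3.36 ± 0.322) × 10^-5 Ω·m

Since ρ is a product/quotient, work with relative uncertainties:
  (1·δR/R)² = (1×0.0254)² = 0.000644;  (1·δA/A)² = (1×0.0687)² = 0.00471;  (-1·δL/L)² = (-1×0.0618)² = 0.00382
δρ/ρ = √(0.00917) = 0.0958
ρ = 3.36e-05 Ω·m, so δρ = 0.0958 × 3.36e-05 = 3.22e-06 Ω·m.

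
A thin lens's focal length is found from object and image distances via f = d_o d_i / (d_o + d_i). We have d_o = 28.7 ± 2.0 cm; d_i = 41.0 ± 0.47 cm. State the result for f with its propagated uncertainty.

∂f/∂d_o = (d_i/(d_o+d_i))² = 0.346;  ∂f/∂d_i = (d_o/(d_o+d_i))² = 0.170
δf = √((∂f/∂d_o · δd_o)² + (∂f/∂d_i · δd_i)²) = √(0.479 + 0.00635) = 0.697 cm
f = 16.9 cm.

16.9 ± 0.697 cm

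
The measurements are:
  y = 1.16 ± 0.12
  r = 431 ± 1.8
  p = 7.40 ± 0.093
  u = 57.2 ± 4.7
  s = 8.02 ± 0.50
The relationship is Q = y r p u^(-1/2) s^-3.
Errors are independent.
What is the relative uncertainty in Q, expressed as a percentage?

For a monomial Q ∝ y, r, p, u^(-1/2), s^-3, fractional errors add in quadrature:
  (1·δy/y)² = (1×0.103)² = 0.0107;  (1·δr/r)² = (1×0.00418)² = 1.74e-05;  (1·δp/p)² = (1×0.0126)² = 0.000158;  (−½·δu/u)² = (-0.5×0.0822)² = 0.00169;  (-3·δs/s)² = (-3×0.0623)² = 0.0350
δQ/Q = √(0.0475) = 0.218

21.8%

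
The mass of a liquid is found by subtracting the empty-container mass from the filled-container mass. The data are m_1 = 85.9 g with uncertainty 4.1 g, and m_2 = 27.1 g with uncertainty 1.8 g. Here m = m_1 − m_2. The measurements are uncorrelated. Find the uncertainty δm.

4.48 g

Sums and differences: (δm)² = Σ (cᵢ δxᵢ)².
  (δm_1)² = 16.8;  (δm_2)² = 3.24
δm = √(20.0) = 4.48 g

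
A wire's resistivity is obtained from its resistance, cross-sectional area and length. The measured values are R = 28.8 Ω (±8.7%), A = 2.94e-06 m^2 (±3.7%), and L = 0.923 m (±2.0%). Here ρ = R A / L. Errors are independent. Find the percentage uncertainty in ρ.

9.66%

ρ is a product of powers, so relative uncertainties combine in quadrature:
  (1·δR/R)² = (1×0.0870)² = 0.00757;  (1·δA/A)² = (1×0.0370)² = 0.00137;  (-1·δL/L)² = (-1×0.0200)² = 0.000400
δρ/ρ = √(0.00934) = 0.0966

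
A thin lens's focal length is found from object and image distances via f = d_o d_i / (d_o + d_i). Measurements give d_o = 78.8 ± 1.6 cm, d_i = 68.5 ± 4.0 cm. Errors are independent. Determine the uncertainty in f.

1.20 cm

∂f/∂d_o = (d_i/(d_o+d_i))² = 0.216;  ∂f/∂d_i = (d_o/(d_o+d_i))² = 0.286
δf = √((∂f/∂d_o · δd_o)² + (∂f/∂d_i · δd_i)²) = √(0.120 + 1.31) = 1.20 cm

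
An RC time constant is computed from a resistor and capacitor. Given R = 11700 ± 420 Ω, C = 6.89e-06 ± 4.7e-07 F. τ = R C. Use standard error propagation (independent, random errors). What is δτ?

0.00621 s

Since τ is a product/quotient, work with relative uncertainties:
  (1·δR/R)² = (1×0.0359)² = 0.00129;  (1·δC/C)² = (1×0.0682)² = 0.00465
δτ/τ = √(0.00594) = 0.0771
τ = 0.0806 s, so δτ = 0.0771 × 0.0806 = 0.00621 s.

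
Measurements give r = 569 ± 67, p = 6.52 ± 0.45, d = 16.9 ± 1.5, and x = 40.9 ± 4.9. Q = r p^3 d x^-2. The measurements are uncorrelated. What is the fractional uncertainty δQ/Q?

0.349

Each factor contributes (exponent × relative error)² to (δQ/Q)²:
  (1·δr/r)² = (1×0.118)² = 0.0139;  (3·δp/p)² = (3×0.0690)² = 0.0429;  (1·δd/d)² = (1×0.0888)² = 0.00788;  (-2·δx/x)² = (-2×0.120)² = 0.0574
δQ/Q = √(0.122) = 0.349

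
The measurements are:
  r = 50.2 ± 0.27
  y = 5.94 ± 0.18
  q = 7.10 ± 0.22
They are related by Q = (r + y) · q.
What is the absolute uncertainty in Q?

Let u = r + y = 56.1. δu = √(δr² + δy²) = √(0.0729 + 0.0324) = 0.324, so δu/u = 0.00578.
Q is then a monomial in u, q:
δQ/Q = √((δu/u)² + (1·δq/q)²) = √(3.34e-05 + 0.000960) = 0.0315
Q = 399, so δQ = 0.0315 × 399 = 12.6.

12.6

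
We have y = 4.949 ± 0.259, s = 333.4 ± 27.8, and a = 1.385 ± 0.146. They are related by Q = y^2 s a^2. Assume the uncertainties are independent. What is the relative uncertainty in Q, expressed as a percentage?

25.0%

For a monomial Q ∝ y^2, s, a^2, fractional errors add in quadrature:
  (2·δy/y)² = (2×0.0523)² = 0.0110;  (1·δs/s)² = (1×0.0834)² = 0.00695;  (2·δa/a)² = (2×0.105)² = 0.0444
δQ/Q = √(0.0624) = 0.250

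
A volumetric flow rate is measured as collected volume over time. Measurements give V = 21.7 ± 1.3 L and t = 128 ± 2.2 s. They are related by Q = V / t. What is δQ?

Q is a product of powers, so relative uncertainties combine in quadrature:
  (1·δV/V)² = (1×0.0599)² = 0.00359;  (-1·δt/t)² = (-1×0.0172)² = 0.000295
δQ/Q = √(0.00388) = 0.0623
Q = 0.170 L/s, so δQ = 0.0623 × 0.170 = 0.0106 L/s.

0.0106 L/s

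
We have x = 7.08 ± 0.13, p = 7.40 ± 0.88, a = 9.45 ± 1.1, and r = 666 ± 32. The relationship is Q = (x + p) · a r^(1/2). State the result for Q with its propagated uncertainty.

Let u = x + p = 14.5. δu = √(δx² + δp²) = √(0.0169 + 0.774) = 0.890, so δu/u = 0.0614.
Q is then a monomial in u, a, r:
δQ/Q = √((δu/u)² + (1·δa/a)² + (½·δr/r)²) = √(0.00377 + 0.0135 + 0.000577) = 0.134
Q = 3530, so δQ = 0.134 × 3530 = 472.

3530 ± 472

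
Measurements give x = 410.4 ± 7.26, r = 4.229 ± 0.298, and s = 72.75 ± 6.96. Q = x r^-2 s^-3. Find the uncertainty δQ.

1.91e-05

Relative error in a monomial: (δQ/Q)² = Σ (nᵢ · δxᵢ/xᵢ)².
  (1·δx/x)² = (1×0.0177)² = 0.000313;  (-2·δr/r)² = (-2×0.0705)² = 0.0199;  (-3·δs/s)² = (-3×0.0957)² = 0.0824
δQ/Q = √(0.103) = 0.320
Q = 5.96e-05, so δQ = 0.320 × 5.96e-05 = 1.91e-05.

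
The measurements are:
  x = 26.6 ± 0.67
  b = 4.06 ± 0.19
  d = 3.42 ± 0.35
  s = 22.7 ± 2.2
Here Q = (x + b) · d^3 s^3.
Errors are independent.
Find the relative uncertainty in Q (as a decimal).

0.423

Let u = x + b = 30.7. δu = √(δx² + δb²) = √(0.449 + 0.0361) = 0.696, so δu/u = 0.0227.
Q is then a monomial in u, d, s:
δQ/Q = √((δu/u)² + (3·δd/d)² + (3·δs/s)²) = √(0.000516 + 0.0943 + 0.0845) = 0.423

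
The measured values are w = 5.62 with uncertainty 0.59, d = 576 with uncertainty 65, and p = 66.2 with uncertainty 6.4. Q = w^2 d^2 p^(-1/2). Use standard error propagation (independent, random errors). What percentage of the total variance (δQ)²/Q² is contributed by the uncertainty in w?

45.3%

(δQ/Q)² = (2·δw/w)² + (2·δd/d)² + (−½·δp/p)²
  w term: (2×0.105)² = 0.0441
  d term: (2×0.113)² = 0.0509
  p term: (-0.5×0.0967)² = 0.00234
Total = 0.0974. Share from w = 0.0441/0.0974 = 0.453.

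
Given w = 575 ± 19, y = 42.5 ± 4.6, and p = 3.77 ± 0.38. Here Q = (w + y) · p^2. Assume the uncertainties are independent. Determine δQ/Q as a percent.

Let u = w + y = 618. δu = √(δw² + δy²) = √(361 + 21.2) = 19.5, so δu/u = 0.0317.
Q is then a monomial in u, p:
δQ/Q = √((δu/u)² + (2·δp/p)²) = √(0.00100 + 0.0406) = 0.204

20.4%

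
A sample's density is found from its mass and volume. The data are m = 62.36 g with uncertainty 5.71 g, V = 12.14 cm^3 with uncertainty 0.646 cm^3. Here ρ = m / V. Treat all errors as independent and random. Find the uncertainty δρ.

0.544 g/cm^3

Since ρ is a product/quotient, work with relative uncertainties:
  (1·δm/m)² = (1×0.0916)² = 0.00838;  (-1·δV/V)² = (-1×0.0532)² = 0.00283
δρ/ρ = √(0.0112) = 0.106
ρ = 5.137 g/cm^3, so δρ = 0.106 × 5.137 = 0.544 g/cm^3.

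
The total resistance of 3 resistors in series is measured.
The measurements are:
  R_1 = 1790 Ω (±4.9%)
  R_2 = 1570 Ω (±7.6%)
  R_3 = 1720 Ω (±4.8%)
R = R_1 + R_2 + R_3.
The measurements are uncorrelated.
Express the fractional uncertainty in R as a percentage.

3.34%

For a sum/difference, combine absolute errors in quadrature:
  (δR_1)² = 7690;  (δR_2)² = 14200;  (δR_3)² = 6820
δR = √(28700) = 170 Ω
R = 5080 Ω, so δR/R = 170/5080 = 0.0334.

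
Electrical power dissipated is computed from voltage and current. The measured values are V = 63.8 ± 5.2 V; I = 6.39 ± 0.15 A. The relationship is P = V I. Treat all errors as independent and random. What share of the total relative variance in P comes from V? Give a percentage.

(δP/P)² = (1·δV/V)² + (1·δI/I)²
  V term: (1×0.0815)² = 0.00664
  I term: (1×0.0235)² = 0.000551
Total = 0.00719. Share from V = 0.00664/0.00719 = 0.923.

92.3%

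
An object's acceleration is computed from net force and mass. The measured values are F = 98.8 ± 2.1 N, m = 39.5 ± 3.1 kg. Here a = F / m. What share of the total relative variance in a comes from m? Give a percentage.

(δa/a)² = (1·δF/F)² + (-1·δm/m)²
  F term: (1×0.0213)² = 0.000452
  m term: (-1×0.0785)² = 0.00616
Total = 0.00661. Share from m = 0.00616/0.00661 = 0.932.

93.2%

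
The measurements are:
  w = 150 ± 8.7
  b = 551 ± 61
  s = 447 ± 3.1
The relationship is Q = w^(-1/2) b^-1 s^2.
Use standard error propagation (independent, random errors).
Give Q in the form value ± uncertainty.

Products/powers → add relative errors in quadrature, weighted by exponent:
  (−½·δw/w)² = (-0.5×0.0580)² = 0.000841;  (-1·δb/b)² = (-1×0.111)² = 0.0123;  (2·δs/s)² = (2×0.00694)² = 0.000192
δQ/Q = √(0.0133) = 0.115
Q = 29.6, so δQ = 0.115 × 29.6 = 3.41.

29.6 ± 3.41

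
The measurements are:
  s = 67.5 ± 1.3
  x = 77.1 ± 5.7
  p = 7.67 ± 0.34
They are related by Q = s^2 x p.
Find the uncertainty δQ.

Products/powers → add relative errors in quadrature, weighted by exponent:
  (2·δs/s)² = (2×0.0193)² = 0.00148;  (1·δx/x)² = (1×0.0739)² = 0.00547;  (1·δp/p)² = (1×0.0443)² = 0.00197
δQ/Q = √(0.00891) = 0.0944
Q = 2.69e+06, so δQ = 0.0944 × 2.69e+06 = 2.54e+05.

2.54e+05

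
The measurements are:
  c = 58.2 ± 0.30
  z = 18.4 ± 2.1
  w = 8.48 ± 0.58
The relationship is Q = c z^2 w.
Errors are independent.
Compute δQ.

Since Q is a product/quotient, work with relative uncertainties:
  (1·δc/c)² = (1×0.00515)² = 2.66e-05;  (2·δz/z)² = (2×0.114)² = 0.0521;  (1·δw/w)² = (1×0.0684)² = 0.00468
δQ/Q = √(0.0568) = 0.238
Q = 1.67e+05, so δQ = 0.238 × 1.67e+05 = 39800.

39800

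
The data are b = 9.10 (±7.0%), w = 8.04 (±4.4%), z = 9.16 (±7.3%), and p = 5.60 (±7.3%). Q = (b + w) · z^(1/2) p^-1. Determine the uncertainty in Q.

0.852

Let u = b + w = 17.1. δu = √(δb² + δw²) = √(0.406 + 0.125) = 0.729, so δu/u = 0.0425.
Q is then a monomial in u, z, p:
δQ/Q = √((δu/u)² + (½·δz/z)² + (-1·δp/p)²) = √(0.00181 + 0.00133 + 0.00533) = 0.0920
Q = 9.26, so δQ = 0.0920 × 9.26 = 0.852.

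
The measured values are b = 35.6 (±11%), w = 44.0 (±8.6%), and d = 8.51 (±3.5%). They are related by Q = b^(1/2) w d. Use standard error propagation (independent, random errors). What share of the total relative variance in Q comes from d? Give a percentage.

(δQ/Q)² = (½·δb/b)² + (1·δw/w)² + (1·δd/d)²
  b term: (0.5×0.110)² = 0.00302
  w term: (1×0.0860)² = 0.00740
  d term: (1×0.0350)² = 0.00123
Total = 0.0116. Share from d = 0.00123/0.0116 = 0.105.

10.5%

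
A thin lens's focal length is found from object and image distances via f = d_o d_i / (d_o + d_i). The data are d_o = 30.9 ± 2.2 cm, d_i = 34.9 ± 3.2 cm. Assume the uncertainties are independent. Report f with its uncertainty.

∂f/∂d_o = (d_i/(d_o+d_i))² = 0.281;  ∂f/∂d_i = (d_o/(d_o+d_i))² = 0.221
δf = √((∂f/∂d_o · δd_o)² + (∂f/∂d_i · δd_i)²) = √(0.383 + 0.498) = 0.939 cm
f = 16.4 cm.

16.4 ± 0.939 cm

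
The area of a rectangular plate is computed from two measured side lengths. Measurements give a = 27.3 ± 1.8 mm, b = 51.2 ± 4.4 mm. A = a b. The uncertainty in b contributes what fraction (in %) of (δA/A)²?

62.9%

(δA/A)² = (1·δa/a)² + (1·δb/b)²
  a term: (1×0.0659)² = 0.00435
  b term: (1×0.0859)² = 0.00739
Total = 0.0117. Share from b = 0.00739/0.0117 = 0.629.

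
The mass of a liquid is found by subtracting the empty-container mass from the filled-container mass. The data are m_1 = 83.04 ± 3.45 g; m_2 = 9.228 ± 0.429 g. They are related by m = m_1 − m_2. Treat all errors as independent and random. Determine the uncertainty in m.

For a sum/difference, combine absolute errors in quadrature:
  (δm_1)² = 11.9;  (δm_2)² = 0.184
δm = √(12.1) = 3.48 g

3.48 g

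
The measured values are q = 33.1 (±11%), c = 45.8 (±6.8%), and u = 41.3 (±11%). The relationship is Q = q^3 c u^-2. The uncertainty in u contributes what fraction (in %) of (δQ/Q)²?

29.9%

(δQ/Q)² = (3·δq/q)² + (1·δc/c)² + (-2·δu/u)²
  q term: (3×0.110)² = 0.109
  c term: (1×0.0680)² = 0.00462
  u term: (-2×0.110)² = 0.0484
Total = 0.162. Share from u = 0.0484/0.162 = 0.299.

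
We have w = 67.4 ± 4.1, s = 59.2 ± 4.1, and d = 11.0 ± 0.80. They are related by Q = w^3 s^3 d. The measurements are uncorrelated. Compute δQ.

2e+11

For a monomial Q ∝ w^3, s^3, d, fractional errors add in quadrature:
  (3·δw/w)² = (3×0.0608)² = 0.0333;  (3·δs/s)² = (3×0.0693)² = 0.0432;  (1·δd/d)² = (1×0.0727)² = 0.00529
δQ/Q = √(0.0818) = 0.286
Q = 6.99e+11, so δQ = 0.286 × 6.99e+11 = 2e+11.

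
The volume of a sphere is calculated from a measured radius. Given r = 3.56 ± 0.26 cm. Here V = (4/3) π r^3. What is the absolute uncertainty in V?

41.4 cm^3

For a monomial V ∝ r^3, fractional errors add in quadrature:
  (3·δr/r)² = (3×0.0730)² = 0.0480
δV/V = √(0.0480) = 0.219
V = 189 cm^3, so δV = 0.219 × 189 = 41.4 cm^3.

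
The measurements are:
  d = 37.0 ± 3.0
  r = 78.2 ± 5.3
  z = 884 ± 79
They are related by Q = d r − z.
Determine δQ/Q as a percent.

Let p = d·r = 2890. δp/p = √((1·δd/d)² + (1·δr/r)²) = √(0.00657 + 0.00459) = 0.106, so δp = 306.
Q = p − z: δQ = √(δp² + δz²) = √(93500 + 6240) = 316
Q = 2010, so δQ/Q = 316/2010 = 0.157.

15.7%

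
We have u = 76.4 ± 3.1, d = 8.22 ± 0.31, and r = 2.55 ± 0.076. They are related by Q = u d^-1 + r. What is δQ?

Let p = u·d^-1 = 9.29. δp/p = √((1·δu/u)² + (-1·δd/d)²) = √(0.00165 + 0.00142) = 0.0554, so δp = 0.515.
Q = p + r: δQ = √(δp² + δr²) = √(0.265 + 0.00578) = 0.520

0.520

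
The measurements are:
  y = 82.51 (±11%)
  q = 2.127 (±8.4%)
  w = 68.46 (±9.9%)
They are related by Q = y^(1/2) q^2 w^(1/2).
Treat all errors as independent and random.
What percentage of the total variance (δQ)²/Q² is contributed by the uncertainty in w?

(δQ/Q)² = (½·δy/y)² + (2·δq/q)² + (½·δw/w)²
  y term: (0.5×0.110)² = 0.00302
  q term: (2×0.0840)² = 0.0282
  w term: (0.5×0.0990)² = 0.00245
Total = 0.0337. Share from w = 0.00245/0.0337 = 0.0727.

7.27%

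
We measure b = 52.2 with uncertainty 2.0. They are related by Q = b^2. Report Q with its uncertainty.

2720 ± 209

Q is a product of powers, so relative uncertainties combine in quadrature:
  (2·δb/b)² = (2×0.0383)² = 0.00587
δQ/Q = √(0.00587) = 0.0766
Q = 2720, so δQ = 0.0766 × 2720 = 209.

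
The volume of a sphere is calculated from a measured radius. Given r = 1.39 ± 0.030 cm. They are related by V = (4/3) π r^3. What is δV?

0.728 cm^3

V is a product of powers, so relative uncertainties combine in quadrature:
  (3·δr/r)² = (3×0.0216)² = 0.00419
δV/V = √(0.00419) = 0.0647
V = 11.2 cm^3, so δV = 0.0647 × 11.2 = 0.728 cm^3.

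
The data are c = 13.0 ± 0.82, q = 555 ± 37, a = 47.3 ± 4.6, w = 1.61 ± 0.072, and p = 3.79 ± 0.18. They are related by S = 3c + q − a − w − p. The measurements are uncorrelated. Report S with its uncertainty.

541 ± 37.4

For a sum/difference, combine absolute errors in quadrature:
  (3·δc)² = 6.05;  (δq)² = 1370;  (δa)² = 21.2;  (δw)² = 0.00518;  (δp)² = 0.0324
δS = √(1400) = 37.4
S = 541.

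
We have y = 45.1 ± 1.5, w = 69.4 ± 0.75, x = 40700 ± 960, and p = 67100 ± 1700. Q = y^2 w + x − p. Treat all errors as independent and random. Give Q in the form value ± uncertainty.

Let h = y^2·w = 1.41e+05. δh/h = √((2·δy/y)² + (1·δw/w)²) = √(0.00442 + 0.000117) = 0.0674, so δh = 9510.
Q = h + x − p: δQ = √(δh² + δx² + δp²) = √(9.05e+07 + 9.22e+05 + 2.89e+06) = 9710
Q = 1.15e+05.

(1.15 ± 0.0971) × 10^5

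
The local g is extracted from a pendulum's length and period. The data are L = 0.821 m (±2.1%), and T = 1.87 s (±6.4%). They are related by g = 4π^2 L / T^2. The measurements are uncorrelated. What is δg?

1.20 m/s^2

Each factor contributes (exponent × relative error)² to (δg/g)²:
  (1·δL/L)² = (1×0.0210)² = 0.000441;  (-2·δT/T)² = (-2×0.0640)² = 0.0164
δg/g = √(0.0168) = 0.130
g = 9.27 m/s^2, so δg = 0.130 × 9.27 = 1.20 m/s^2.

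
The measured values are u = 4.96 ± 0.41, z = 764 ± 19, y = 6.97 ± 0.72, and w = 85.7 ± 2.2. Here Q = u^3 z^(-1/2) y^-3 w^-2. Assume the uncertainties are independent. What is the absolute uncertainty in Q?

7.11e-07

Q is a product of powers, so relative uncertainties combine in quadrature:
  (3·δu/u)² = (3×0.0827)² = 0.0615;  (−½·δz/z)² = (-0.5×0.0249)² = 0.000155;  (-3·δy/y)² = (-3×0.103)² = 0.0960;  (-2·δw/w)² = (-2×0.0257)² = 0.00264
δQ/Q = √(0.160) = 0.400
Q = 1.78e-06, so δQ = 0.400 × 1.78e-06 = 7.11e-07.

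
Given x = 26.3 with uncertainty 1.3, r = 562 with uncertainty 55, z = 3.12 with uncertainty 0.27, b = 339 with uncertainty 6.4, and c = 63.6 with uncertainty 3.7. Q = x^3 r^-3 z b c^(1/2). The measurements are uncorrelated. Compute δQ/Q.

0.342

Each factor contributes (exponent × relative error)² to (δQ/Q)²:
  (3·δx/x)² = (3×0.0494)² = 0.0220;  (-3·δr/r)² = (-3×0.0979)² = 0.0862;  (1·δz/z)² = (1×0.0865)² = 0.00749;  (1·δb/b)² = (1×0.0189)² = 0.000356;  (½·δc/c)² = (0.5×0.0582)² = 0.000846
δQ/Q = √(0.117) = 0.342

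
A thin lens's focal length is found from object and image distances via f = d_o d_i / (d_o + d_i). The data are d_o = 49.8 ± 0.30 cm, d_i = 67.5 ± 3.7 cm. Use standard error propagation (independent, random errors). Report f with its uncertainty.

∂f/∂d_o = (d_i/(d_o+d_i))² = 0.331;  ∂f/∂d_i = (d_o/(d_o+d_i))² = 0.180
δf = √((∂f/∂d_o · δd_o)² + (∂f/∂d_i · δd_i)²) = √(0.00987 + 0.445) = 0.674 cm
f = 28.7 cm.

28.7 ± 0.674 cm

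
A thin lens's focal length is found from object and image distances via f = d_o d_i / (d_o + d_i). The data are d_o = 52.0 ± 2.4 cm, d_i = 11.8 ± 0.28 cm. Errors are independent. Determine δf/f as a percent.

2.11%

∂f/∂d_o = (d_i/(d_o+d_i))² = 0.0342;  ∂f/∂d_i = (d_o/(d_o+d_i))² = 0.664
δf = √((∂f/∂d_o · δd_o)² + (∂f/∂d_i · δd_i)²) = √(0.00674 + 0.0346) = 0.203 cm
f = 9.62 cm, so δf/f = 0.203/9.62 = 0.0211.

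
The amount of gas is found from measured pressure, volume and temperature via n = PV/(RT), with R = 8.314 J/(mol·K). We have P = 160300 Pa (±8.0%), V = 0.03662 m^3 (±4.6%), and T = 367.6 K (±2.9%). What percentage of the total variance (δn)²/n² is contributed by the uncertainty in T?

(δn/n)² = (1·δP/P)² + (1·δV/V)² + (-1·δT/T)²
  P term: (1×0.0800)² = 0.00640
  V term: (1×0.0460)² = 0.00212
  T term: (-1×0.0290)² = 0.000841
Total = 0.00936. Share from T = 0.000841/0.00936 = 0.0899.

8.99%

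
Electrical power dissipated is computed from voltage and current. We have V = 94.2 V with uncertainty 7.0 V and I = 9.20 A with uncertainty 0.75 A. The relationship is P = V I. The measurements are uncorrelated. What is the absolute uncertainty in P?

P is a product of powers, so relative uncertainties combine in quadrature:
  (1·δV/V)² = (1×0.0743)² = 0.00552;  (1·δI/I)² = (1×0.0815)² = 0.00665
δP/P = √(0.0122) = 0.110
P = 867 W, so δP = 0.110 × 867 = 95.6 W.

95.6 W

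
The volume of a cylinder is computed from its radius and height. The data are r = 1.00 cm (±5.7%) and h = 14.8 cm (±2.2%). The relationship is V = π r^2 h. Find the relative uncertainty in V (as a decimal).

0.116

For a monomial V ∝ r^2, h, fractional errors add in quadrature:
  (2·δr/r)² = (2×0.0570)² = 0.0130;  (1·δh/h)² = (1×0.0220)² = 0.000484
δV/V = √(0.0135) = 0.116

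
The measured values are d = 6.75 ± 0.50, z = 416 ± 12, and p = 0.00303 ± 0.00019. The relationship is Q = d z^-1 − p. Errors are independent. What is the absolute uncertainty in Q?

0.00130

Let w = d·z^-1 = 0.0162. δw/w = √((1·δd/d)² + (-1·δz/z)²) = √(0.00549 + 0.000832) = 0.0795, so δw = 0.00129.
Q = w − p: δQ = √(δw² + δp²) = √(1.66e-06 + 3.61e-08) = 0.00130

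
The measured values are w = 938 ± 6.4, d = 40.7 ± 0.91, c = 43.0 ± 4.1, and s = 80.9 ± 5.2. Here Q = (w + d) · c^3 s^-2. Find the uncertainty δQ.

3730

Let u = w + d = 979. δu = √(δw² + δd²) = √(41.0 + 0.828) = 6.46, so δu/u = 0.00661.
Q is then a monomial in u, c, s:
δQ/Q = √((δu/u)² + (3·δc/c)² + (-2·δs/s)²) = √(4.36e-05 + 0.0818 + 0.0165) = 0.314
Q = 11900, so δQ = 0.314 × 11900 = 3730.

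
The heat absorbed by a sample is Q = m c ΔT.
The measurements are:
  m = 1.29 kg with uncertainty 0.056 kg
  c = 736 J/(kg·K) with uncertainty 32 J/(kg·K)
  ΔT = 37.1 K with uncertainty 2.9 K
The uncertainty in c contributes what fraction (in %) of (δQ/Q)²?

19.1%

(δQ/Q)² = (1·δm/m)² + (1·δc/c)² + (1·δΔT/ΔT)²
  m term: (1×0.0434)² = 0.00188
  c term: (1×0.0435)² = 0.00189
  ΔT term: (1×0.0782)² = 0.00611
Total = 0.00988. Share from c = 0.00189/0.00988 = 0.191.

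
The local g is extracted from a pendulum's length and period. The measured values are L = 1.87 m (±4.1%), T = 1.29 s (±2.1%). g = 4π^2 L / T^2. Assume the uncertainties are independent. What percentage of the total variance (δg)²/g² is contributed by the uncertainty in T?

(δg/g)² = (1·δL/L)² + (-2·δT/T)²
  L term: (1×0.0410)² = 0.00168
  T term: (-2×0.0210)² = 0.00176
Total = 0.00344. Share from T = 0.00176/0.00344 = 0.512.

51.2%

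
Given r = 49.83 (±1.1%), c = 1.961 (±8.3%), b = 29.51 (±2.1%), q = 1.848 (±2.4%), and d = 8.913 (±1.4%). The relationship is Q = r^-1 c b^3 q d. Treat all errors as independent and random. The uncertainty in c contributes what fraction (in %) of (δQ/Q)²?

(δQ/Q)² = (-1·δr/r)² + (1·δc/c)² + (3·δb/b)² + (1·δq/q)² + (1·δd/d)²
  r term: (-1×0.0110)² = 0.000121
  c term: (1×0.0830)² = 0.00689
  b term: (3×0.0210)² = 0.00397
  q term: (1×0.0240)² = 0.000576
  d term: (1×0.0140)² = 0.000196
Total = 0.0118. Share from c = 0.00689/0.0118 = 0.586.

58.6%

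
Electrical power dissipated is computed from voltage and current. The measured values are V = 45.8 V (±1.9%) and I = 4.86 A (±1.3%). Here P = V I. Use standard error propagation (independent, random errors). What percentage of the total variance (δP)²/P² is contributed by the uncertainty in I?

31.9%

(δP/P)² = (1·δV/V)² + (1·δI/I)²
  V term: (1×0.0190)² = 0.000361
  I term: (1×0.0130)² = 0.000169
Total = 0.000530. Share from I = 0.000169/0.000530 = 0.319.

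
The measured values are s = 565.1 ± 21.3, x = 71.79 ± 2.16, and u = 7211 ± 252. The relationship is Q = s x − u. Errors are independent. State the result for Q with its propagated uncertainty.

Let p = s·x = 40570. δp/p = √((1·δs/s)² + (1·δx/x)²) = √(0.00142 + 0.000905) = 0.0482, so δp = 1960.
Q = p − u: δQ = √(δp² + δu²) = √(3.83e+06 + 63500) = 1970
Q = 33360.

33360 ± 1970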